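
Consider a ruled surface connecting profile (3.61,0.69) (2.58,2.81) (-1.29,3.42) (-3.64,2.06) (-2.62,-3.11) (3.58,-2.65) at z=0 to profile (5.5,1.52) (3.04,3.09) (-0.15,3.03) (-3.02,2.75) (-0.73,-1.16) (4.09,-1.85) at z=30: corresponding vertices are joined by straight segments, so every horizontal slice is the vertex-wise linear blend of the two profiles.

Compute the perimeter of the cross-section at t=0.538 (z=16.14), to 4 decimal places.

Perimeter at t=0.538: 22.5259

Cross-section at t=0.538: each vertex is (1-t)·p0[i] + t·p1[i].
  v1: (1-0.538)·(3.61,0.69) + 0.538·(5.5,1.52) = (4.6268,1.1365)
  v2: (1-0.538)·(2.58,2.81) + 0.538·(3.04,3.09) = (2.8275,2.9606)
  v3: (1-0.538)·(-1.29,3.42) + 0.538·(-0.15,3.03) = (-0.6767,3.2102)
  v4: (1-0.538)·(-3.64,2.06) + 0.538·(-3.02,2.75) = (-3.3064,2.4312)
  v5: (1-0.538)·(-2.62,-3.11) + 0.538·(-0.73,-1.16) = (-1.6032,-2.0609)
  v6: (1-0.538)·(3.58,-2.65) + 0.538·(4.09,-1.85) = (3.8544,-2.2196)
Perimeter = Σ |v_{i+1} − v_i|:
  edge 1→2: √(-1.7993² + 1.8241²) = 2.5622 (running 2.5622)
  edge 2→3: √(-3.5042² + 0.2495²) = 3.5130 (running 6.0753)
  edge 3→4: √(-2.6298² + -0.7790²) = 2.7427 (running 8.8180)
  edge 4→5: √(1.7033² + -4.4921²) = 4.8042 (running 13.6221)
  edge 5→6: √(5.4576² + -0.1587²) = 5.4599 (running 19.0820)
  edge 6→1: √(0.7724² + 3.3561²) = 3.4439 (running 22.5259)
Perimeter = 22.5259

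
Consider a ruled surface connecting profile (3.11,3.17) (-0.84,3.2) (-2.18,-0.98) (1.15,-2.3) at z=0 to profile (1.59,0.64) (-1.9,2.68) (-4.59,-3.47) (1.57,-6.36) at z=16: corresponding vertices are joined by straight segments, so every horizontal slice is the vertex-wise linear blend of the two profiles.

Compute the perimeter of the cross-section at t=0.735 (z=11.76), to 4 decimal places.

Cross-section at t=0.735: each vertex is (1-t)·p0[i] + t·p1[i].
  v1: (1-0.735)·(3.11,3.17) + 0.735·(1.59,0.64) = (1.9928,1.3105)
  v2: (1-0.735)·(-0.84,3.2) + 0.735·(-1.9,2.68) = (-1.6191,2.8178)
  v3: (1-0.735)·(-2.18,-0.98) + 0.735·(-4.59,-3.47) = (-3.9514,-2.8102)
  v4: (1-0.735)·(1.15,-2.3) + 0.735·(1.57,-6.36) = (1.4587,-5.2841)
Perimeter = Σ |v_{i+1} − v_i|:
  edge 1→2: √(-3.6119² + 1.5073²) = 3.9138 (running 3.9138)
  edge 2→3: √(-2.3323² + -5.6280²) = 6.0921 (running 10.0059)
  edge 3→4: √(5.4101² + -2.4739²) = 5.9489 (running 15.9547)
  edge 4→1: √(0.5341² + 6.5945²) = 6.6161 (running 22.5709)
Perimeter = 22.5709

Perimeter at t=0.735: 22.5709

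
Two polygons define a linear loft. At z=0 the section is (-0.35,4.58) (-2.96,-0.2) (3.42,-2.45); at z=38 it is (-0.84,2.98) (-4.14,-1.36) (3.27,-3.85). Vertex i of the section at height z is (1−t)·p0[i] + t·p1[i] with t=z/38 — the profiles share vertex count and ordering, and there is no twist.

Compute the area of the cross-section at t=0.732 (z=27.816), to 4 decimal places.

Area at t=0.732: 19.6794

Cross-section at t=0.732: each vertex is (1-t)·p0[i] + t·p1[i].
  v1: (1-0.732)·(-0.35,4.58) + 0.732·(-0.84,2.98) = (-0.7087,3.4088)
  v2: (1-0.732)·(-2.96,-0.2) + 0.732·(-4.14,-1.36) = (-3.8238,-1.0491)
  v3: (1-0.732)·(3.42,-2.45) + 0.732·(3.27,-3.85) = (3.3102,-3.4748)
Shoelace sum Σ(x_i·y_{i+1} − x_{i+1}·y_i):
  i=1: -0.7087·-1.0491 − -3.8238·3.4088 = +13.7779 (running +13.7779)
  i=2: -3.8238·-3.4748 − 3.3102·-1.0491 = +16.7596 (running +30.5375)
  i=3: 3.3102·3.4088 − -0.7087·-3.4748 = +8.8213 (running +39.3588)
Area = |Σ|/2 = |39.3588|/2 = 19.6794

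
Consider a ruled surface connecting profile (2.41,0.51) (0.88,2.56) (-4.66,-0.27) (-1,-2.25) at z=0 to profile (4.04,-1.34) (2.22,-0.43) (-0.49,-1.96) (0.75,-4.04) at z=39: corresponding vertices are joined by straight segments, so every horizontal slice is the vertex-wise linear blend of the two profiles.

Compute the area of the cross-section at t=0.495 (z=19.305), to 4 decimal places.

Cross-section at t=0.495: each vertex is (1-t)·p0[i] + t·p1[i].
  v1: (1-0.495)·(2.41,0.51) + 0.495·(4.04,-1.34) = (3.2168,-0.4057)
  v2: (1-0.495)·(0.88,2.56) + 0.495·(2.22,-0.43) = (1.5433,1.0799)
  v3: (1-0.495)·(-4.66,-0.27) + 0.495·(-0.49,-1.96) = (-2.5958,-1.1065)
  v4: (1-0.495)·(-1,-2.25) + 0.495·(0.75,-4.04) = (-0.1338,-3.1361)
Shoelace sum Σ(x_i·y_{i+1} − x_{i+1}·y_i):
  i=1: 3.2168·1.0799 − 1.5433·-0.4057 = +4.1002 (running +4.1002)
  i=2: 1.5433·-1.1065 − -2.5958·1.0799 = +1.0956 (running +5.1959)
  i=3: -2.5958·-3.1361 − -0.1338·-1.1065 = +7.9927 (running +13.1886)
  i=4: -0.1338·-0.4057 − 3.2168·-3.1361 = +10.1425 (running +23.3311)
Area = |Σ|/2 = |23.3311|/2 = 11.6655

Area at t=0.495: 11.6655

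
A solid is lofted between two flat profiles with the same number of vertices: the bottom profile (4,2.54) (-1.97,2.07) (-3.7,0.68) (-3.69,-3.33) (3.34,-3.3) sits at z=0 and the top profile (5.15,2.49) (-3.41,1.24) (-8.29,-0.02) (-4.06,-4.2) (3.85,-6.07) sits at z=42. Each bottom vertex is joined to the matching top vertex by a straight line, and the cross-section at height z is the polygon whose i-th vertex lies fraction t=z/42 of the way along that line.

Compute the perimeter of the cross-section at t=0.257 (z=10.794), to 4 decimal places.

Perimeter at t=0.257: 27.6089

Cross-section at t=0.257: each vertex is (1-t)·p0[i] + t·p1[i].
  v1: (1-0.257)·(4,2.54) + 0.257·(5.15,2.49) = (4.2956,2.5272)
  v2: (1-0.257)·(-1.97,2.07) + 0.257·(-3.41,1.24) = (-2.3401,1.8567)
  v3: (1-0.257)·(-3.7,0.68) + 0.257·(-8.29,-0.02) = (-4.8796,0.5001)
  v4: (1-0.257)·(-3.69,-3.33) + 0.257·(-4.06,-4.2) = (-3.7851,-3.5536)
  v5: (1-0.257)·(3.34,-3.3) + 0.257·(3.85,-6.07) = (3.4711,-4.0119)
Perimeter = Σ |v_{i+1} − v_i|:
  edge 1→2: √(-6.6356² + -0.6705²) = 6.6694 (running 6.6694)
  edge 2→3: √(-2.5396² + -1.3566²) = 2.8792 (running 9.5486)
  edge 3→4: √(1.0945² + -4.0537²) = 4.1989 (running 13.7475)
  edge 4→5: √(7.2562² + -0.4583²) = 7.2706 (running 21.0181)
  edge 5→1: √(0.8245² + 6.5390²) = 6.5908 (running 27.6089)
Perimeter = 27.6089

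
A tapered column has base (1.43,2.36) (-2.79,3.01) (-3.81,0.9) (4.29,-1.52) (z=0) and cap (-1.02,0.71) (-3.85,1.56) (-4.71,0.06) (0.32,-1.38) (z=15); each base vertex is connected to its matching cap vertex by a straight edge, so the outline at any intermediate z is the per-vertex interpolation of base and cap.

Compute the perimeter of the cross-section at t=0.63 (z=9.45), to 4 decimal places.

Perimeter at t=0.63: 15.1582

Cross-section at t=0.63: each vertex is (1-t)·p0[i] + t·p1[i].
  v1: (1-0.63)·(1.43,2.36) + 0.63·(-1.02,0.71) = (-0.1135,1.3205)
  v2: (1-0.63)·(-2.79,3.01) + 0.63·(-3.85,1.56) = (-3.4578,2.0965)
  v3: (1-0.63)·(-3.81,0.9) + 0.63·(-4.71,0.06) = (-4.3770,0.3708)
  v4: (1-0.63)·(4.29,-1.52) + 0.63·(0.32,-1.38) = (1.7889,-1.4318)
Perimeter = Σ |v_{i+1} − v_i|:
  edge 1→2: √(-3.3443² + 0.7760²) = 3.4331 (running 3.4331)
  edge 2→3: √(-0.9192² + -1.7257²) = 1.9552 (running 5.3884)
  edge 3→4: √(6.1659² + -1.8026²) = 6.4240 (running 11.8124)
  edge 4→1: √(-1.9024² + 2.7523²) = 3.3458 (running 15.1582)
Perimeter = 15.1582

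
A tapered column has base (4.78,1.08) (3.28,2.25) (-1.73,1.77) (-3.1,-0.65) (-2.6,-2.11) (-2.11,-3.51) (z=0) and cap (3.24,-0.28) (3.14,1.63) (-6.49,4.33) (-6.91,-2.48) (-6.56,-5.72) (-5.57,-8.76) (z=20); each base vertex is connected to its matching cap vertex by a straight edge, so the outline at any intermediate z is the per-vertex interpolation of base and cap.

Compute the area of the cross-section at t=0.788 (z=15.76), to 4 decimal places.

Area at t=0.788: 63.8865

Cross-section at t=0.788: each vertex is (1-t)·p0[i] + t·p1[i].
  v1: (1-0.788)·(4.78,1.08) + 0.788·(3.24,-0.28) = (3.5665,0.0083)
  v2: (1-0.788)·(3.28,2.25) + 0.788·(3.14,1.63) = (3.1697,1.7614)
  v3: (1-0.788)·(-1.73,1.77) + 0.788·(-6.49,4.33) = (-5.4809,3.7873)
  v4: (1-0.788)·(-3.1,-0.65) + 0.788·(-6.91,-2.48) = (-6.1023,-2.0920)
  v5: (1-0.788)·(-2.6,-2.11) + 0.788·(-6.56,-5.72) = (-5.7205,-4.9547)
  v6: (1-0.788)·(-2.11,-3.51) + 0.788·(-5.57,-8.76) = (-4.8365,-7.6470)
Shoelace sum Σ(x_i·y_{i+1} − x_{i+1}·y_i):
  i=1: 3.5665·1.7614 − 3.1697·0.0083 = +6.2558 (running +6.2558)
  i=2: 3.1697·3.7873 − -5.4809·1.7614 = +21.6587 (running +27.9145)
  i=3: -5.4809·-2.0920 − -6.1023·3.7873 = +34.5773 (running +62.4917)
  i=4: -6.1023·-4.9547 − -5.7205·-2.0920 = +18.2674 (running +80.7591)
  i=5: -5.7205·-7.6470 − -4.8365·-4.9547 = +19.7813 (running +100.5404)
  i=6: -4.8365·0.0083 − 3.5665·-7.6470 = +27.2326 (running +127.7730)
Area = |Σ|/2 = |127.7730|/2 = 63.8865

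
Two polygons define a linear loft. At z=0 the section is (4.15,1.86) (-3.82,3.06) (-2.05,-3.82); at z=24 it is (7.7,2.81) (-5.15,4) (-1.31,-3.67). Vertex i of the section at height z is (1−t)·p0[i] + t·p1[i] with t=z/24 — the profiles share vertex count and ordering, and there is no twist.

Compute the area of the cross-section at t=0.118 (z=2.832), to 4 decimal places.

Area at t=0.118: 28.5886

Cross-section at t=0.118: each vertex is (1-t)·p0[i] + t·p1[i].
  v1: (1-0.118)·(4.15,1.86) + 0.118·(7.7,2.81) = (4.5689,1.9721)
  v2: (1-0.118)·(-3.82,3.06) + 0.118·(-5.15,4) = (-3.9769,3.1709)
  v3: (1-0.118)·(-2.05,-3.82) + 0.118·(-1.31,-3.67) = (-1.9627,-3.8023)
Shoelace sum Σ(x_i·y_{i+1} − x_{i+1}·y_i):
  i=1: 4.5689·3.1709 − -3.9769·1.9721 = +22.3305 (running +22.3305)
  i=2: -3.9769·-3.8023 − -1.9627·3.1709 = +21.3450 (running +43.6756)
  i=3: -1.9627·1.9721 − 4.5689·-3.8023 = +13.5017 (running +57.1773)
Area = |Σ|/2 = |57.1773|/2 = 28.5886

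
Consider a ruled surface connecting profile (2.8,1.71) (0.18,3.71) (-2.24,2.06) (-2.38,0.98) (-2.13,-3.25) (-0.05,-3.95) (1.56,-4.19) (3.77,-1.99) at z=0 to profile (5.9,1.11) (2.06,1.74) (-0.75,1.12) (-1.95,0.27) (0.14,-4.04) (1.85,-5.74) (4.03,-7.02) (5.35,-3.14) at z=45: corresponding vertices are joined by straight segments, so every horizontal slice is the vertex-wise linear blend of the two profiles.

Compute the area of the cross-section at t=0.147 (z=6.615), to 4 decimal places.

Area at t=0.147: 36.7141

Cross-section at t=0.147: each vertex is (1-t)·p0[i] + t·p1[i].
  v1: (1-0.147)·(2.8,1.71) + 0.147·(5.9,1.11) = (3.2557,1.6218)
  v2: (1-0.147)·(0.18,3.71) + 0.147·(2.06,1.74) = (0.4564,3.4204)
  v3: (1-0.147)·(-2.24,2.06) + 0.147·(-0.75,1.12) = (-2.0210,1.9218)
  v4: (1-0.147)·(-2.38,0.98) + 0.147·(-1.95,0.27) = (-2.3168,0.8756)
  v5: (1-0.147)·(-2.13,-3.25) + 0.147·(0.14,-4.04) = (-1.7963,-3.3661)
  v6: (1-0.147)·(-0.05,-3.95) + 0.147·(1.85,-5.74) = (0.2293,-4.2131)
  v7: (1-0.147)·(1.56,-4.19) + 0.147·(4.03,-7.02) = (1.9231,-4.6060)
  v8: (1-0.147)·(3.77,-1.99) + 0.147·(5.35,-3.14) = (4.0023,-2.1591)
Shoelace sum Σ(x_i·y_{i+1} − x_{i+1}·y_i):
  i=1: 3.2557·3.4204 − 0.4564·1.6218 = +10.3957 (running +10.3957)
  i=2: 0.4564·1.9218 − -2.0210·3.4204 = +7.7896 (running +18.1853)
  i=3: -2.0210·0.8756 − -2.3168·1.9218 = +2.6828 (running +20.8681)
  i=4: -2.3168·-3.3661 − -1.7963·0.8756 = +9.3715 (running +30.2396)
  i=5: -1.7963·-4.2131 − 0.2293·-3.3661 = +8.3399 (running +38.5796)
  i=6: 0.2293·-4.6060 − 1.9231·-4.2131 = +7.0461 (running +45.6257)
  i=7: 1.9231·-2.1591 − 4.0023·-4.6060 = +14.2824 (running +59.9081)
  i=8: 4.0023·1.6218 − 3.2557·-2.1591 = +13.5201 (running +73.4281)
Area = |Σ|/2 = |73.4281|/2 = 36.7141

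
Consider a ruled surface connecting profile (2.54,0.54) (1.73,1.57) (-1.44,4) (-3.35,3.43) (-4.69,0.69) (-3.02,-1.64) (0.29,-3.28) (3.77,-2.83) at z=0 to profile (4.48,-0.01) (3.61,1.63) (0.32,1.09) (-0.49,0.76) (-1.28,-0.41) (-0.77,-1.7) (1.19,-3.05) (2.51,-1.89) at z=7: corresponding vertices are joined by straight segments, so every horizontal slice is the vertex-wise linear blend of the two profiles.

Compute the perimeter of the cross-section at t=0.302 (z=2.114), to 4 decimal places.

Perimeter at t=0.302: 20.7674

Cross-section at t=0.302: each vertex is (1-t)·p0[i] + t·p1[i].
  v1: (1-0.302)·(2.54,0.54) + 0.302·(4.48,-0.01) = (3.1259,0.3739)
  v2: (1-0.302)·(1.73,1.57) + 0.302·(3.61,1.63) = (2.2978,1.5881)
  v3: (1-0.302)·(-1.44,4) + 0.302·(0.32,1.09) = (-0.9085,3.1212)
  v4: (1-0.302)·(-3.35,3.43) + 0.302·(-0.49,0.76) = (-2.4863,2.6237)
  v5: (1-0.302)·(-4.69,0.69) + 0.302·(-1.28,-0.41) = (-3.6602,0.3578)
  v6: (1-0.302)·(-3.02,-1.64) + 0.302·(-0.77,-1.7) = (-2.3405,-1.6581)
  v7: (1-0.302)·(0.29,-3.28) + 0.302·(1.19,-3.05) = (0.5618,-3.2105)
  v8: (1-0.302)·(3.77,-2.83) + 0.302·(2.51,-1.89) = (3.3895,-2.5461)
Perimeter = Σ |v_{i+1} − v_i|:
  edge 1→2: √(-0.8281² + 1.2142²) = 1.4697 (running 1.4697)
  edge 2→3: √(-3.2062² + 1.5331²) = 3.5539 (running 5.0236)
  edge 3→4: √(-1.5778² + -0.4975²) = 1.6544 (running 6.6780)
  edge 4→5: √(-1.1739² + -2.2659²) = 2.5519 (running 9.2299)
  edge 5→6: √(1.3197² + -2.0159²) = 2.4095 (running 11.6394)
  edge 6→7: √(2.9023² + -1.5524²) = 3.2914 (running 14.9308)
  edge 7→8: √(2.8277² + 0.6644²) = 2.9047 (running 17.8355)
  edge 8→1: √(-0.2636² + 2.9200²) = 2.9319 (running 20.7674)
Perimeter = 20.7674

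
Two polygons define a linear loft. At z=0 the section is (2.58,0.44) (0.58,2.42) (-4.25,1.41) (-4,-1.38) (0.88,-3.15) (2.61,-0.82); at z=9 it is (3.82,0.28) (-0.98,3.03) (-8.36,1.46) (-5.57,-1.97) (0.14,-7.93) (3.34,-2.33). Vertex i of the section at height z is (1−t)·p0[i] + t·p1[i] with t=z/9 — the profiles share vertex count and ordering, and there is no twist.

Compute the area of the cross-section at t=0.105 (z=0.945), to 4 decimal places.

Cross-section at t=0.105: each vertex is (1-t)·p0[i] + t·p1[i].
  v1: (1-0.105)·(2.58,0.44) + 0.105·(3.82,0.28) = (2.7102,0.4232)
  v2: (1-0.105)·(0.58,2.42) + 0.105·(-0.98,3.03) = (0.4162,2.4841)
  v3: (1-0.105)·(-4.25,1.41) + 0.105·(-8.36,1.46) = (-4.6815,1.4152)
  v4: (1-0.105)·(-4,-1.38) + 0.105·(-5.57,-1.97) = (-4.1649,-1.4419)
  v5: (1-0.105)·(0.88,-3.15) + 0.105·(0.14,-7.93) = (0.8023,-3.6519)
  v6: (1-0.105)·(2.61,-0.82) + 0.105·(3.34,-2.33) = (2.6866,-0.9786)
Shoelace sum Σ(x_i·y_{i+1} − x_{i+1}·y_i):
  i=1: 2.7102·2.4841 − 0.4162·0.4232 = +6.5561 (running +6.5561)
  i=2: 0.4162·1.4152 − -4.6815·2.4841 = +12.2182 (running +18.7744)
  i=3: -4.6815·-1.4419 − -4.1649·1.4152 = +12.6449 (running +31.4192)
  i=4: -4.1649·-3.6519 − 0.8023·-1.4419 = +16.3665 (running +47.7857)
  i=5: 0.8023·-0.9786 − 2.6866·-3.6519 = +9.0263 (running +56.8120)
  i=6: 2.6866·0.4232 − 2.7102·-0.9786 = +3.7891 (running +60.6011)
Area = |Σ|/2 = |60.6011|/2 = 30.3005

Area at t=0.105: 30.3005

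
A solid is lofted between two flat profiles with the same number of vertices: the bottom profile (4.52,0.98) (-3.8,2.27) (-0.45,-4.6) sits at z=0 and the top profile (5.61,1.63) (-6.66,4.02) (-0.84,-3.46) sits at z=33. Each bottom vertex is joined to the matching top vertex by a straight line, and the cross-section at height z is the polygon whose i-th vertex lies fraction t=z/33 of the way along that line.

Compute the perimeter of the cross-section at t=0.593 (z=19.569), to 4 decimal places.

Cross-section at t=0.593: each vertex is (1-t)·p0[i] + t·p1[i].
  v1: (1-0.593)·(4.52,0.98) + 0.593·(5.61,1.63) = (5.1664,1.3654)
  v2: (1-0.593)·(-3.8,2.27) + 0.593·(-6.66,4.02) = (-5.4960,3.3077)
  v3: (1-0.593)·(-0.45,-4.6) + 0.593·(-0.84,-3.46) = (-0.6813,-3.9240)
Perimeter = Σ |v_{i+1} − v_i|:
  edge 1→2: √(-10.6623² + 1.9423²) = 10.8378 (running 10.8378)
  edge 2→3: √(4.8147² + -7.2317²) = 8.6879 (running 19.5257)
  edge 3→1: √(5.8476² + 5.2894²) = 7.8850 (running 27.4107)
Perimeter = 27.4107

Perimeter at t=0.593: 27.4107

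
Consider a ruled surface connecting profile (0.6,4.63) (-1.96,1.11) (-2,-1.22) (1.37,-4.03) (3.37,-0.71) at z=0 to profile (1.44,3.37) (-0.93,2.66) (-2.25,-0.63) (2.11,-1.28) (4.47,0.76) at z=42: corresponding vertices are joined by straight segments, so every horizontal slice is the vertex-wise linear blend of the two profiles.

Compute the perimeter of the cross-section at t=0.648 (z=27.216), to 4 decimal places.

Cross-section at t=0.648: each vertex is (1-t)·p0[i] + t·p1[i].
  v1: (1-0.648)·(0.6,4.63) + 0.648·(1.44,3.37) = (1.1443,3.8135)
  v2: (1-0.648)·(-1.96,1.11) + 0.648·(-0.93,2.66) = (-1.2926,2.1144)
  v3: (1-0.648)·(-2,-1.22) + 0.648·(-2.25,-0.63) = (-2.1620,-0.8377)
  v4: (1-0.648)·(1.37,-4.03) + 0.648·(2.11,-1.28) = (1.8495,-2.2480)
  v5: (1-0.648)·(3.37,-0.71) + 0.648·(4.47,0.76) = (4.0828,0.2426)
Perimeter = Σ |v_{i+1} − v_i|:
  edge 1→2: √(-2.4369² + -1.6991²) = 2.9708 (running 2.9708)
  edge 2→3: √(-0.8694² + -2.9521²) = 3.0775 (running 6.0482)
  edge 3→4: √(4.0115² + -1.4103²) = 4.2522 (running 10.3004)
  edge 4→5: √(2.2333² + 2.4906²) = 3.3452 (running 13.6456)
  edge 5→1: √(-2.9385² + 3.5710²) = 4.6245 (running 18.2702)
Perimeter = 18.2702

Perimeter at t=0.648: 18.2702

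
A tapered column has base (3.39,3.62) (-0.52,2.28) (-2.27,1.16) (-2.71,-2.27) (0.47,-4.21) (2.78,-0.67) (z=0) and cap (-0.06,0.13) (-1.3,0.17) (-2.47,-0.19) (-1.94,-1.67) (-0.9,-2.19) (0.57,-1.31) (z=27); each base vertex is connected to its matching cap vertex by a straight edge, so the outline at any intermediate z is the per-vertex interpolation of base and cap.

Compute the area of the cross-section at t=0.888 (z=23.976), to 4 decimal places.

Cross-section at t=0.888: each vertex is (1-t)·p0[i] + t·p1[i].
  v1: (1-0.888)·(3.39,3.62) + 0.888·(-0.06,0.13) = (0.3264,0.5209)
  v2: (1-0.888)·(-0.52,2.28) + 0.888·(-1.3,0.17) = (-1.2126,0.4063)
  v3: (1-0.888)·(-2.27,1.16) + 0.888·(-2.47,-0.19) = (-2.4476,-0.0388)
  v4: (1-0.888)·(-2.71,-2.27) + 0.888·(-1.94,-1.67) = (-2.0262,-1.7372)
  v5: (1-0.888)·(0.47,-4.21) + 0.888·(-0.9,-2.19) = (-0.7466,-2.4162)
  v6: (1-0.888)·(2.78,-0.67) + 0.888·(0.57,-1.31) = (0.8175,-1.2383)
Shoelace sum Σ(x_i·y_{i+1} − x_{i+1}·y_i):
  i=1: 0.3264·0.4063 − -1.2126·0.5209 = +0.7643 (running +0.7643)
  i=2: -1.2126·-0.0388 − -2.4476·0.4063 = +1.0416 (running +1.8058)
  i=3: -2.4476·-1.7372 − -2.0262·-0.0388 = +4.1734 (running +5.9792)
  i=4: -2.0262·-2.4162 − -0.7466·-1.7372 = +3.5990 (running +9.5781)
  i=5: -0.7466·-1.2383 − 0.8175·-2.4162 = +2.8998 (running +12.4779)
  i=6: 0.8175·0.5209 − 0.3264·-1.2383 = +0.8300 (running +13.3080)
Area = |Σ|/2 = |13.3080|/2 = 6.6540

Area at t=0.888: 6.6540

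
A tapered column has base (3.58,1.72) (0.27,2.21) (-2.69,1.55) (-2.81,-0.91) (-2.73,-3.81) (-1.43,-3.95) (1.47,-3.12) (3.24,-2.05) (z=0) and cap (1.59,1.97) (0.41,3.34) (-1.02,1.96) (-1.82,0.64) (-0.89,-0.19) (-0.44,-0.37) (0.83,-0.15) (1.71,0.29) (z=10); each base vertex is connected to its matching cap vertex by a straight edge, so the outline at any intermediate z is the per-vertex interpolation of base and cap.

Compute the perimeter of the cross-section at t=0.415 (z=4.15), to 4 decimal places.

Cross-section at t=0.415: each vertex is (1-t)·p0[i] + t·p1[i].
  v1: (1-0.415)·(3.58,1.72) + 0.415·(1.59,1.97) = (2.7542,1.8237)
  v2: (1-0.415)·(0.27,2.21) + 0.415·(0.41,3.34) = (0.3281,2.6789)
  v3: (1-0.415)·(-2.69,1.55) + 0.415·(-1.02,1.96) = (-1.9969,1.7201)
  v4: (1-0.415)·(-2.81,-0.91) + 0.415·(-1.82,0.64) = (-2.3992,-0.2667)
  v5: (1-0.415)·(-2.73,-3.81) + 0.415·(-0.89,-0.19) = (-1.9664,-2.3077)
  v6: (1-0.415)·(-1.43,-3.95) + 0.415·(-0.44,-0.37) = (-1.0191,-2.4643)
  v7: (1-0.415)·(1.47,-3.12) + 0.415·(0.83,-0.15) = (1.2044,-1.8874)
  v8: (1-0.415)·(3.24,-2.05) + 0.415·(1.71,0.29) = (2.6050,-1.0789)
Perimeter = Σ |v_{i+1} − v_i|:
  edge 1→2: √(-2.4261² + 0.8552²) = 2.5724 (running 2.5724)
  edge 2→3: √(-2.3250² + -0.9588²) = 2.5150 (running 5.0874)
  edge 3→4: √(-0.4022² + -1.9869²) = 2.0272 (running 7.1146)
  edge 4→5: √(0.4328² + -2.0410²) = 2.0863 (running 9.2009)
  edge 5→6: √(0.9473² + -0.1566²) = 0.9601 (running 10.1610)
  edge 6→7: √(2.2235² + 0.5769²) = 2.2972 (running 12.4581)
  edge 7→8: √(1.4006² + 0.8085²) = 1.6173 (running 14.0754)
  edge 8→1: √(0.1491² + 2.9026²) = 2.9065 (running 16.9819)
Perimeter = 16.9819

Perimeter at t=0.415: 16.9819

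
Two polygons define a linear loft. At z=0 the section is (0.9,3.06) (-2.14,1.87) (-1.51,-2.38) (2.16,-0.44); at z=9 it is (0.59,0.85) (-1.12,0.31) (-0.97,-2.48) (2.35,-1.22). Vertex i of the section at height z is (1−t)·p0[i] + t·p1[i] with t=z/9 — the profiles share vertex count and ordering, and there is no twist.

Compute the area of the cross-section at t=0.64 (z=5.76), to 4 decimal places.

Area at t=0.64: 9.3959

Cross-section at t=0.64: each vertex is (1-t)·p0[i] + t·p1[i].
  v1: (1-0.64)·(0.9,3.06) + 0.64·(0.59,0.85) = (0.7016,1.6456)
  v2: (1-0.64)·(-2.14,1.87) + 0.64·(-1.12,0.31) = (-1.4872,0.8716)
  v3: (1-0.64)·(-1.51,-2.38) + 0.64·(-0.97,-2.48) = (-1.1644,-2.4440)
  v4: (1-0.64)·(2.16,-0.44) + 0.64·(2.35,-1.22) = (2.2816,-0.9392)
Shoelace sum Σ(x_i·y_{i+1} − x_{i+1}·y_i):
  i=1: 0.7016·0.8716 − -1.4872·1.6456 = +3.0589 (running +3.0589)
  i=2: -1.4872·-2.4440 − -1.1644·0.8716 = +4.6496 (running +7.7085)
  i=3: -1.1644·-0.9392 − 2.2816·-2.4440 = +6.6698 (running +14.3783)
  i=4: 2.2816·1.6456 − 0.7016·-0.9392 = +4.4135 (running +18.7918)
Area = |Σ|/2 = |18.7918|/2 = 9.3959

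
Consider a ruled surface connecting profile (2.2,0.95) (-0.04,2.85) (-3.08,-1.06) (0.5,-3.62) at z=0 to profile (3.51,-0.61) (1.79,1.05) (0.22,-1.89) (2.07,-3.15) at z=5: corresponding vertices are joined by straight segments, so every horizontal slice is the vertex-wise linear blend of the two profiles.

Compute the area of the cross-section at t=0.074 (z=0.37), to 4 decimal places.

Area at t=0.074: 16.6826

Cross-section at t=0.074: each vertex is (1-t)·p0[i] + t·p1[i].
  v1: (1-0.074)·(2.2,0.95) + 0.074·(3.51,-0.61) = (2.2969,0.8346)
  v2: (1-0.074)·(-0.04,2.85) + 0.074·(1.79,1.05) = (0.0954,2.7168)
  v3: (1-0.074)·(-3.08,-1.06) + 0.074·(0.22,-1.89) = (-2.8358,-1.1214)
  v4: (1-0.074)·(0.5,-3.62) + 0.074·(2.07,-3.15) = (0.6162,-3.5852)
Shoelace sum Σ(x_i·y_{i+1} − x_{i+1}·y_i):
  i=1: 2.2969·2.7168 − 0.0954·0.8346 = +6.1607 (running +6.1607)
  i=2: 0.0954·-1.1214 − -2.8358·2.7168 = +7.5973 (running +13.7580)
  i=3: -2.8358·-3.5852 − 0.6162·-1.1214 = +10.8580 (running +24.6160)
  i=4: 0.6162·0.8346 − 2.2969·-3.5852 = +8.7493 (running +33.3652)
Area = |Σ|/2 = |33.3652|/2 = 16.6826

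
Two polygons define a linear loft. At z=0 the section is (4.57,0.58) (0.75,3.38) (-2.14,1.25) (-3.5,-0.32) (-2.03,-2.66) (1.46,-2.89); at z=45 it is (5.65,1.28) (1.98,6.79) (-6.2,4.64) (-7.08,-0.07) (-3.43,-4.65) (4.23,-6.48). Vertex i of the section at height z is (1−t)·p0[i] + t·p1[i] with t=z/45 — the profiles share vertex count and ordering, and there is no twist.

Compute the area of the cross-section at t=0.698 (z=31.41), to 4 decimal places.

Area at t=0.698: 86.0013

Cross-section at t=0.698: each vertex is (1-t)·p0[i] + t·p1[i].
  v1: (1-0.698)·(4.57,0.58) + 0.698·(5.65,1.28) = (5.3238,1.0686)
  v2: (1-0.698)·(0.75,3.38) + 0.698·(1.98,6.79) = (1.6085,5.7602)
  v3: (1-0.698)·(-2.14,1.25) + 0.698·(-6.2,4.64) = (-4.9739,3.6162)
  v4: (1-0.698)·(-3.5,-0.32) + 0.698·(-7.08,-0.07) = (-5.9988,-0.1455)
  v5: (1-0.698)·(-2.03,-2.66) + 0.698·(-3.43,-4.65) = (-3.0072,-4.0490)
  v6: (1-0.698)·(1.46,-2.89) + 0.698·(4.23,-6.48) = (3.3935,-5.3958)
Shoelace sum Σ(x_i·y_{i+1} − x_{i+1}·y_i):
  i=1: 5.3238·5.7602 − 1.6085·1.0686 = +28.9474 (running +28.9474)
  i=2: 1.6085·3.6162 − -4.9739·5.7602 = +34.4673 (running +63.4147)
  i=3: -4.9739·-0.1455 − -5.9988·3.6162 = +22.4168 (running +85.8315)
  i=4: -5.9988·-4.0490 − -3.0072·-0.1455 = +23.8519 (running +109.6834)
  i=5: -3.0072·-5.3958 − 3.3935·-4.0490 = +29.9665 (running +139.6499)
  i=6: 3.3935·1.0686 − 5.3238·-5.3958 = +32.3527 (running +172.0026)
Area = |Σ|/2 = |172.0026|/2 = 86.0013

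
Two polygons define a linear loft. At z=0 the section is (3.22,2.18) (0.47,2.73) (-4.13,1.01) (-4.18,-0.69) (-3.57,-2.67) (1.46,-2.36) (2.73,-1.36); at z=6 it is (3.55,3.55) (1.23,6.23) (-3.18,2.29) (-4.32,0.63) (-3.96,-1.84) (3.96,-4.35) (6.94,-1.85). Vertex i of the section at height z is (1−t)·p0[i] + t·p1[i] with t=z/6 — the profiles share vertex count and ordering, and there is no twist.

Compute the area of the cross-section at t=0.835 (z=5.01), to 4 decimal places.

Area at t=0.835: 61.6829

Cross-section at t=0.835: each vertex is (1-t)·p0[i] + t·p1[i].
  v1: (1-0.835)·(3.22,2.18) + 0.835·(3.55,3.55) = (3.4955,3.3239)
  v2: (1-0.835)·(0.47,2.73) + 0.835·(1.23,6.23) = (1.1046,5.6525)
  v3: (1-0.835)·(-4.13,1.01) + 0.835·(-3.18,2.29) = (-3.3368,2.0788)
  v4: (1-0.835)·(-4.18,-0.69) + 0.835·(-4.32,0.63) = (-4.2969,0.4122)
  v5: (1-0.835)·(-3.57,-2.67) + 0.835·(-3.96,-1.84) = (-3.8956,-1.9769)
  v6: (1-0.835)·(1.46,-2.36) + 0.835·(3.96,-4.35) = (3.5475,-4.0216)
  v7: (1-0.835)·(2.73,-1.36) + 0.835·(6.94,-1.85) = (6.2454,-1.7692)
Shoelace sum Σ(x_i·y_{i+1} − x_{i+1}·y_i):
  i=1: 3.4955·5.6525 − 1.1046·3.3239 = +16.0870 (running +16.0870)
  i=2: 1.1046·2.0788 − -3.3368·5.6525 = +21.1572 (running +37.2442)
  i=3: -3.3368·0.4122 − -4.2969·2.0788 = +7.5570 (running +44.8012)
  i=4: -4.2969·-1.9769 − -3.8956·0.4122 = +10.1005 (running +54.9017)
  i=5: -3.8956·-4.0216 − 3.5475·-1.9769 = +22.6802 (running +77.5819)
  i=6: 3.5475·-1.7692 − 6.2454·-4.0216 = +18.8406 (running +96.4224)
  i=7: 6.2454·3.3239 − 3.4955·-1.7692 = +26.9434 (running +123.3658)
Area = |Σ|/2 = |123.3658|/2 = 61.6829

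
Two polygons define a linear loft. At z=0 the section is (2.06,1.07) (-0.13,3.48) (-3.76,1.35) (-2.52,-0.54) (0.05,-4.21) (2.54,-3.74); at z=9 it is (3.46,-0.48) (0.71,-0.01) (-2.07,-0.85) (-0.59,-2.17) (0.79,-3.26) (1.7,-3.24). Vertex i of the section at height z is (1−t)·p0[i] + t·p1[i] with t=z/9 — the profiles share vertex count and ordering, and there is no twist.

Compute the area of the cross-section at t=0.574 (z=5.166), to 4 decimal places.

Cross-section at t=0.574: each vertex is (1-t)·p0[i] + t·p1[i].
  v1: (1-0.574)·(2.06,1.07) + 0.574·(3.46,-0.48) = (2.8636,0.1803)
  v2: (1-0.574)·(-0.13,3.48) + 0.574·(0.71,-0.01) = (0.3522,1.4767)
  v3: (1-0.574)·(-3.76,1.35) + 0.574·(-2.07,-0.85) = (-2.7899,0.0872)
  v4: (1-0.574)·(-2.52,-0.54) + 0.574·(-0.59,-2.17) = (-1.4122,-1.4756)
  v5: (1-0.574)·(0.05,-4.21) + 0.574·(0.79,-3.26) = (0.4748,-3.6647)
  v6: (1-0.574)·(2.54,-3.74) + 0.574·(1.7,-3.24) = (2.0578,-3.4530)
Shoelace sum Σ(x_i·y_{i+1} − x_{i+1}·y_i):
  i=1: 2.8636·1.4767 − 0.3522·0.1803 = +4.1653 (running +4.1653)
  i=2: 0.3522·0.0872 − -2.7899·1.4767 = +4.1507 (running +8.3160)
  i=3: -2.7899·-1.4756 − -1.4122·0.0872 = +4.2400 (running +12.5561)
  i=4: -1.4122·-3.6647 − 0.4748·-1.4756 = +5.8758 (running +18.4318)
  i=5: 0.4748·-3.4530 − 2.0578·-3.6647 = +5.9020 (running +24.3339)
  i=6: 2.0578·0.1803 − 2.8636·-3.4530 = +10.2590 (running +34.5929)
Area = |Σ|/2 = |34.5929|/2 = 17.2964

Area at t=0.574: 17.2964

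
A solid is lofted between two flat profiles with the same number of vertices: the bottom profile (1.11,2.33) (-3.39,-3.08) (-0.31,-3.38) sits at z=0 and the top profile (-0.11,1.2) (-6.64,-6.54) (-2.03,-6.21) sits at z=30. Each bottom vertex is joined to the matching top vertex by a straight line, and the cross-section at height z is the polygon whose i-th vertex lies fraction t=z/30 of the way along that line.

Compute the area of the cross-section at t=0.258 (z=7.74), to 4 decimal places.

Cross-section at t=0.258: each vertex is (1-t)·p0[i] + t·p1[i].
  v1: (1-0.258)·(1.11,2.33) + 0.258·(-0.11,1.2) = (0.7952,2.0385)
  v2: (1-0.258)·(-3.39,-3.08) + 0.258·(-6.64,-6.54) = (-4.2285,-3.9727)
  v3: (1-0.258)·(-0.31,-3.38) + 0.258·(-2.03,-6.21) = (-0.7538,-4.1101)
Shoelace sum Σ(x_i·y_{i+1} − x_{i+1}·y_i):
  i=1: 0.7952·-3.9727 − -4.2285·2.0385 = +5.4604 (running +5.4604)
  i=2: -4.2285·-4.1101 − -0.7538·-3.9727 = +14.3853 (running +19.8457)
  i=3: -0.7538·2.0385 − 0.7952·-4.1101 = +1.7320 (running +21.5777)
Area = |Σ|/2 = |21.5777|/2 = 10.7889

Area at t=0.258: 10.7889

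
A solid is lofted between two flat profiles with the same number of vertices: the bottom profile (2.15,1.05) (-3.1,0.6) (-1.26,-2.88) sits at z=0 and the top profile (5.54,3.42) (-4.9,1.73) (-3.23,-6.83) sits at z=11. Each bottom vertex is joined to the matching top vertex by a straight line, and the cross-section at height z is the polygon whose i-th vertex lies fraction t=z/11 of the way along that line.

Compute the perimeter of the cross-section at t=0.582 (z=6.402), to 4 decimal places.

Cross-section at t=0.582: each vertex is (1-t)·p0[i] + t·p1[i].
  v1: (1-0.582)·(2.15,1.05) + 0.582·(5.54,3.42) = (4.1230,2.4293)
  v2: (1-0.582)·(-3.1,0.6) + 0.582·(-4.9,1.73) = (-4.1476,1.2577)
  v3: (1-0.582)·(-1.26,-2.88) + 0.582·(-3.23,-6.83) = (-2.4065,-5.1789)
Perimeter = Σ |v_{i+1} − v_i|:
  edge 1→2: √(-8.2706² + -1.1717²) = 8.3532 (running 8.3532)
  edge 2→3: √(1.7411² + -6.4366²) = 6.6679 (running 15.0210)
  edge 3→1: √(6.5295² + 7.6082²) = 10.0260 (running 25.0470)
Perimeter = 25.0470

Perimeter at t=0.582: 25.0470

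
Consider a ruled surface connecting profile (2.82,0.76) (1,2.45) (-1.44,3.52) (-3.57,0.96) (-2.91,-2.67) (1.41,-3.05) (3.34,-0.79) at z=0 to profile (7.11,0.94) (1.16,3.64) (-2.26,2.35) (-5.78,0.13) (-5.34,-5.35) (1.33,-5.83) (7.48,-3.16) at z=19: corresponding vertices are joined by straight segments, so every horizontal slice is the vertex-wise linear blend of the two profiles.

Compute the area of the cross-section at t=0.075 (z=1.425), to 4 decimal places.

Area at t=0.075: 34.9820

Cross-section at t=0.075: each vertex is (1-t)·p0[i] + t·p1[i].
  v1: (1-0.075)·(2.82,0.76) + 0.075·(7.11,0.94) = (3.1418,0.7735)
  v2: (1-0.075)·(1,2.45) + 0.075·(1.16,3.64) = (1.0120,2.5393)
  v3: (1-0.075)·(-1.44,3.52) + 0.075·(-2.26,2.35) = (-1.5015,3.4323)
  v4: (1-0.075)·(-3.57,0.96) + 0.075·(-5.78,0.13) = (-3.7357,0.8978)
  v5: (1-0.075)·(-2.91,-2.67) + 0.075·(-5.34,-5.35) = (-3.0923,-2.8710)
  v6: (1-0.075)·(1.41,-3.05) + 0.075·(1.33,-5.83) = (1.4040,-3.2585)
  v7: (1-0.075)·(3.34,-0.79) + 0.075·(7.48,-3.16) = (3.6505,-0.9678)
Shoelace sum Σ(x_i·y_{i+1} − x_{i+1}·y_i):
  i=1: 3.1418·2.5393 − 1.0120·0.7735 = +7.1949 (running +7.1949)
  i=2: 1.0120·3.4323 − -1.5015·2.5393 = +7.2861 (running +14.4810)
  i=3: -1.5015·0.8978 − -3.7357·3.4323 = +11.4741 (running +25.9551)
  i=4: -3.7357·-2.8710 − -3.0923·0.8978 = +13.5014 (running +39.4565)
  i=5: -3.0923·-3.2585 − 1.4040·-2.8710 = +14.1070 (running +53.5635)
  i=6: 1.4040·-0.9678 − 3.6505·-3.2585 = +10.5364 (running +64.0999)
  i=7: 3.6505·0.7735 − 3.1418·-0.9678 = +5.8641 (running +69.9640)
Area = |Σ|/2 = |69.9640|/2 = 34.9820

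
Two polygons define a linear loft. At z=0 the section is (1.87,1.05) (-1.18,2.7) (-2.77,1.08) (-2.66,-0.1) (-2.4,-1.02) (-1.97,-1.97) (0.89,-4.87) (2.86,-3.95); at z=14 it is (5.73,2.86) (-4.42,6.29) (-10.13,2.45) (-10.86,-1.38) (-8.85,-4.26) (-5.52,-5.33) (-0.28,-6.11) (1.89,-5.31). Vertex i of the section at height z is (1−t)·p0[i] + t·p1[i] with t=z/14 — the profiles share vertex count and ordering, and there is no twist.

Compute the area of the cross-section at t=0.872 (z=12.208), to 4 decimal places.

Cross-section at t=0.872: each vertex is (1-t)·p0[i] + t·p1[i].
  v1: (1-0.872)·(1.87,1.05) + 0.872·(5.73,2.86) = (5.2359,2.6283)
  v2: (1-0.872)·(-1.18,2.7) + 0.872·(-4.42,6.29) = (-4.0053,5.8305)
  v3: (1-0.872)·(-2.77,1.08) + 0.872·(-10.13,2.45) = (-9.1879,2.2746)
  v4: (1-0.872)·(-2.66,-0.1) + 0.872·(-10.86,-1.38) = (-9.8104,-1.2162)
  v5: (1-0.872)·(-2.4,-1.02) + 0.872·(-8.85,-4.26) = (-8.0244,-3.8453)
  v6: (1-0.872)·(-1.97,-1.97) + 0.872·(-5.52,-5.33) = (-5.0656,-4.8999)
  v7: (1-0.872)·(0.89,-4.87) + 0.872·(-0.28,-6.11) = (-0.1302,-5.9513)
  v8: (1-0.872)·(2.86,-3.95) + 0.872·(1.89,-5.31) = (2.0142,-5.1359)
Shoelace sum Σ(x_i·y_{i+1} − x_{i+1}·y_i):
  i=1: 5.2359·5.8305 − -4.0053·2.6283 = +41.0551 (running +41.0551)
  i=2: -4.0053·2.2746 − -9.1879·5.8305 = +44.4594 (running +85.5145)
  i=3: -9.1879·-1.2162 − -9.8104·2.2746 = +33.4891 (running +119.0036)
  i=4: -9.8104·-3.8453 − -8.0244·-1.2162 = +27.9648 (running +146.9684)
  i=5: -8.0244·-4.8999 − -5.0656·-3.8453 = +19.8403 (running +166.8087)
  i=6: -5.0656·-5.9513 − -0.1302·-4.8999 = +29.5086 (running +196.3173)
  i=7: -0.1302·-5.1359 − 2.0142·-5.9513 = +12.6557 (running +208.9730)
  i=8: 2.0142·2.6283 − 5.2359·-5.1359 = +32.1851 (running +241.1581)
Area = |Σ|/2 = |241.1581|/2 = 120.5791

Area at t=0.872: 120.5791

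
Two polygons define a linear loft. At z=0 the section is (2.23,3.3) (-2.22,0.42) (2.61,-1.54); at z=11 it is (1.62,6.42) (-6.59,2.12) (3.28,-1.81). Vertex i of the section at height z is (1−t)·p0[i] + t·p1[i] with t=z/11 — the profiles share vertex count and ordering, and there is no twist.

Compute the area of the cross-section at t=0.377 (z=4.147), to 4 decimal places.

Area at t=0.377: 19.4218

Cross-section at t=0.377: each vertex is (1-t)·p0[i] + t·p1[i].
  v1: (1-0.377)·(2.23,3.3) + 0.377·(1.62,6.42) = (2.0000,4.4762)
  v2: (1-0.377)·(-2.22,0.42) + 0.377·(-6.59,2.12) = (-3.8675,1.0609)
  v3: (1-0.377)·(2.61,-1.54) + 0.377·(3.28,-1.81) = (2.8626,-1.6418)
Shoelace sum Σ(x_i·y_{i+1} − x_{i+1}·y_i):
  i=1: 2.0000·1.0609 − -3.8675·4.4762 = +19.4336 (running +19.4336)
  i=2: -3.8675·-1.6418 − 2.8626·1.0609 = +3.3127 (running +22.7463)
  i=3: 2.8626·4.4762 − 2.0000·-1.6418 = +16.0973 (running +38.8436)
Area = |Σ|/2 = |38.8436|/2 = 19.4218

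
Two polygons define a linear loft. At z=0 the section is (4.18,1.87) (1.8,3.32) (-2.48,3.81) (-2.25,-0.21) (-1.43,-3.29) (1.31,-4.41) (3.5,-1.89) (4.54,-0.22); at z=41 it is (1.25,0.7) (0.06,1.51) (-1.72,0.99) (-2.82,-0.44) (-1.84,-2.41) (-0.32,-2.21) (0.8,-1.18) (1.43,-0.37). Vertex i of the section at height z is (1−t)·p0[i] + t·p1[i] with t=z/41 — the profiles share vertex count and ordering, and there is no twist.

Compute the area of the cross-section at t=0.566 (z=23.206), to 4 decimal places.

Cross-section at t=0.566: each vertex is (1-t)·p0[i] + t·p1[i].
  v1: (1-0.566)·(4.18,1.87) + 0.566·(1.25,0.7) = (2.5216,1.2078)
  v2: (1-0.566)·(1.8,3.32) + 0.566·(0.06,1.51) = (0.8152,2.2955)
  v3: (1-0.566)·(-2.48,3.81) + 0.566·(-1.72,0.99) = (-2.0498,2.2139)
  v4: (1-0.566)·(-2.25,-0.21) + 0.566·(-2.82,-0.44) = (-2.5726,-0.3402)
  v5: (1-0.566)·(-1.43,-3.29) + 0.566·(-1.84,-2.41) = (-1.6621,-2.7919)
  v6: (1-0.566)·(1.31,-4.41) + 0.566·(-0.32,-2.21) = (0.3874,-3.1648)
  v7: (1-0.566)·(3.5,-1.89) + 0.566·(0.8,-1.18) = (1.9718,-1.4881)
  v8: (1-0.566)·(4.54,-0.22) + 0.566·(1.43,-0.37) = (2.7797,-0.3049)
Shoelace sum Σ(x_i·y_{i+1} − x_{i+1}·y_i):
  i=1: 2.5216·2.2955 − 0.8152·1.2078 = +4.8039 (running +4.8039)
  i=2: 0.8152·2.2139 − -2.0498·2.2955 = +6.5102 (running +11.3141)
  i=3: -2.0498·-0.3402 − -2.5726·2.2139 = +6.3928 (running +17.7069)
  i=4: -2.5726·-2.7919 − -1.6621·-0.3402 = +6.6171 (running +24.3240)
  i=5: -1.6621·-3.1648 − 0.3874·-2.7919 = +6.3417 (running +30.6658)
  i=6: 0.3874·-1.4881 − 1.9718·-3.1648 = +5.6638 (running +36.3296)
  i=7: 1.9718·-0.3049 − 2.7797·-1.4881 = +3.5354 (running +39.8650)
  i=8: 2.7797·1.2078 − 2.5216·-0.3049 = +4.1262 (running +43.9912)
Area = |Σ|/2 = |43.9912|/2 = 21.9956

Area at t=0.566: 21.9956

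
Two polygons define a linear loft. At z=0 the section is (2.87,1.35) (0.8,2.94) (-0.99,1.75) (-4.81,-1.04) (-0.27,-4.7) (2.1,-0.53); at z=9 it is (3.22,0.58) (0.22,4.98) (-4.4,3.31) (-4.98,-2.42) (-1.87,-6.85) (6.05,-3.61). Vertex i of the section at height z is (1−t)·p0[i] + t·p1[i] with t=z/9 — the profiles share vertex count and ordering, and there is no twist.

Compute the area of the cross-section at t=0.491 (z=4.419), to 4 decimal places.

Area at t=0.491: 51.0355

Cross-section at t=0.491: each vertex is (1-t)·p0[i] + t·p1[i].
  v1: (1-0.491)·(2.87,1.35) + 0.491·(3.22,0.58) = (3.0419,0.9719)
  v2: (1-0.491)·(0.8,2.94) + 0.491·(0.22,4.98) = (0.5152,3.9416)
  v3: (1-0.491)·(-0.99,1.75) + 0.491·(-4.4,3.31) = (-2.6643,2.5160)
  v4: (1-0.491)·(-4.81,-1.04) + 0.491·(-4.98,-2.42) = (-4.8935,-1.7176)
  v5: (1-0.491)·(-0.27,-4.7) + 0.491·(-1.87,-6.85) = (-1.0556,-5.7556)
  v6: (1-0.491)·(2.1,-0.53) + 0.491·(6.05,-3.61) = (4.0394,-2.0423)
Shoelace sum Σ(x_i·y_{i+1} − x_{i+1}·y_i):
  i=1: 3.0419·3.9416 − 0.5152·0.9719 = +11.4891 (running +11.4891)
  i=2: 0.5152·2.5160 − -2.6643·3.9416 = +11.7980 (running +23.2871)
  i=3: -2.6643·-1.7176 − -4.8935·2.5160 = +16.8879 (running +40.1751)
  i=4: -4.8935·-5.7556 − -1.0556·-1.7176 = +26.3520 (running +66.5271)
  i=5: -1.0556·-2.0423 − 4.0394·-5.7556 = +25.4055 (running +91.9326)
  i=6: 4.0394·0.9719 − 3.0419·-2.0423 = +10.1384 (running +102.0710)
Area = |Σ|/2 = |102.0710|/2 = 51.0355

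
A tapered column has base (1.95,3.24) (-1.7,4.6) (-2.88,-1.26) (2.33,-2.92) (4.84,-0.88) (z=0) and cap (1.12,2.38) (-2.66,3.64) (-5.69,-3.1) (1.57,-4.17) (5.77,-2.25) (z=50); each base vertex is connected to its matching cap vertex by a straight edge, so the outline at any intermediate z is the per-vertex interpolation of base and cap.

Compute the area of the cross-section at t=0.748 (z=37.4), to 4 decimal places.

Area at t=0.748: 47.9464

Cross-section at t=0.748: each vertex is (1-t)·p0[i] + t·p1[i].
  v1: (1-0.748)·(1.95,3.24) + 0.748·(1.12,2.38) = (1.3292,2.5967)
  v2: (1-0.748)·(-1.7,4.6) + 0.748·(-2.66,3.64) = (-2.4181,3.8819)
  v3: (1-0.748)·(-2.88,-1.26) + 0.748·(-5.69,-3.1) = (-4.9819,-2.6363)
  v4: (1-0.748)·(2.33,-2.92) + 0.748·(1.57,-4.17) = (1.7615,-3.8550)
  v5: (1-0.748)·(4.84,-0.88) + 0.748·(5.77,-2.25) = (5.5356,-1.9048)
Shoelace sum Σ(x_i·y_{i+1} − x_{i+1}·y_i):
  i=1: 1.3292·3.8819 − -2.4181·2.5967 = +11.4388 (running +11.4388)
  i=2: -2.4181·-2.6363 − -4.9819·3.8819 = +25.7141 (running +37.1529)
  i=3: -4.9819·-3.8550 − 1.7615·-2.6363 = +23.8491 (running +61.0019)
  i=4: 1.7615·-1.9048 − 5.5356·-3.8550 = +17.9846 (running +78.9866)
  i=5: 5.5356·2.5967 − 1.3292·-1.9048 = +16.9062 (running +95.8928)
Area = |Σ|/2 = |95.8928|/2 = 47.9464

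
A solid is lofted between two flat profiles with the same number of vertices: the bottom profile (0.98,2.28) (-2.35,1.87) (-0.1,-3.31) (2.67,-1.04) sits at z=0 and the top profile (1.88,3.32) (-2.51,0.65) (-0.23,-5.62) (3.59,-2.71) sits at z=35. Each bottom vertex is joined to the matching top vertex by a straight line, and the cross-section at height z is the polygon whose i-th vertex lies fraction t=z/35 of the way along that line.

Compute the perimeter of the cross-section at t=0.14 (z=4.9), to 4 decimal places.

Cross-section at t=0.14: each vertex is (1-t)·p0[i] + t·p1[i].
  v1: (1-0.14)·(0.98,2.28) + 0.14·(1.88,3.32) = (1.1060,2.4256)
  v2: (1-0.14)·(-2.35,1.87) + 0.14·(-2.51,0.65) = (-2.3724,1.6992)
  v3: (1-0.14)·(-0.1,-3.31) + 0.14·(-0.23,-5.62) = (-0.1182,-3.6334)
  v4: (1-0.14)·(2.67,-1.04) + 0.14·(3.59,-2.71) = (2.7988,-1.2738)
Perimeter = Σ |v_{i+1} − v_i|:
  edge 1→2: √(-3.4784² + -0.7264²) = 3.5534 (running 3.5534)
  edge 2→3: √(2.2542² + -5.3326²) = 5.7895 (running 9.3429)
  edge 3→4: √(2.9170² + 2.3596²) = 3.7519 (running 13.0948)
  edge 4→1: √(-1.6928² + 3.6994²) = 4.0683 (running 17.1631)
Perimeter = 17.1631

Perimeter at t=0.14: 17.1631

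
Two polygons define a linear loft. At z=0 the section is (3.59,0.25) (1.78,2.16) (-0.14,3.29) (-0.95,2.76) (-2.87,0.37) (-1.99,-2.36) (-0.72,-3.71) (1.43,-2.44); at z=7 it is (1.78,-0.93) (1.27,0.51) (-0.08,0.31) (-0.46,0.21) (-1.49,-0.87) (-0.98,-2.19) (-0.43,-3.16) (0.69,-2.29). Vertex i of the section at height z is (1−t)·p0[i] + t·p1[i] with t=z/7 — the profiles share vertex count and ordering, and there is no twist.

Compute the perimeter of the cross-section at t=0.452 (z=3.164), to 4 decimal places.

Perimeter at t=0.452: 15.2954

Cross-section at t=0.452: each vertex is (1-t)·p0[i] + t·p1[i].
  v1: (1-0.452)·(3.59,0.25) + 0.452·(1.78,-0.93) = (2.7719,-0.2834)
  v2: (1-0.452)·(1.78,2.16) + 0.452·(1.27,0.51) = (1.5495,1.4142)
  v3: (1-0.452)·(-0.14,3.29) + 0.452·(-0.08,0.31) = (-0.1129,1.9430)
  v4: (1-0.452)·(-0.95,2.76) + 0.452·(-0.46,0.21) = (-0.7285,1.6074)
  v5: (1-0.452)·(-2.87,0.37) + 0.452·(-1.49,-0.87) = (-2.2462,-0.1905)
  v6: (1-0.452)·(-1.99,-2.36) + 0.452·(-0.98,-2.19) = (-1.5335,-2.2832)
  v7: (1-0.452)·(-0.72,-3.71) + 0.452·(-0.43,-3.16) = (-0.5889,-3.4614)
  v8: (1-0.452)·(1.43,-2.44) + 0.452·(0.69,-2.29) = (1.0955,-2.3722)
Perimeter = Σ |v_{i+1} − v_i|:
  edge 1→2: √(-1.2224² + 1.6976²) = 2.0919 (running 2.0919)
  edge 2→3: √(-1.6624² + 0.5288²) = 1.7445 (running 3.8363)
  edge 3→4: √(-0.6156² + -0.3356²) = 0.7012 (running 4.5375)
  edge 4→5: √(-1.5177² + -1.7979²) = 2.3528 (running 6.8904)
  edge 5→6: √(0.7128² + -2.0927²) = 2.2107 (running 9.1011)
  edge 6→7: √(0.9446² + -1.1782²) = 1.5101 (running 10.6112)
  edge 7→8: √(1.6844² + 1.0892²) = 2.0059 (running 12.6171)
  edge 8→1: √(1.6764² + 2.0888²) = 2.6783 (running 15.2954)
Perimeter = 15.2954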